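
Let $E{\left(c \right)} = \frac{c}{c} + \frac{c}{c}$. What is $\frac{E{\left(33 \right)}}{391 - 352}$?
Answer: $\frac{2}{39} \approx 0.051282$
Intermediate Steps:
$E{\left(c \right)} = 2$ ($E{\left(c \right)} = 1 + 1 = 2$)
$\frac{E{\left(33 \right)}}{391 - 352} = \frac{2}{391 - 352} = \frac{2}{39}$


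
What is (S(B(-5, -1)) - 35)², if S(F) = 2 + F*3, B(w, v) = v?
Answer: 1296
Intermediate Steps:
S(F) = 2 + 3*F
(S(B(-5, -1)) - 35)² = ((2 + 3*(-1)) - 35)² = ((2 - 3) - 35)² = (-1 - 35)² = (-36)² = 1296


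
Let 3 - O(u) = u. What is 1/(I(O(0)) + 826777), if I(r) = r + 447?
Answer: 1/827227 ≈ 1.2089e-6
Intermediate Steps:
O(u) = 3 - u
I(r) = 447 + r
1/(I(O(0)) + 826777) = 1/((447 + (3 - 1*0)) + 826777) = 1/((447 + (3 + 0)) + 826777) = 1/((447 + 3) + 826777) = 1/(450 + 826777) = 1/827227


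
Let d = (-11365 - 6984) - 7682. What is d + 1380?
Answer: -24651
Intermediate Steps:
d = -26031 (d = -18349 - 7682 = -26031)
d + 1380 = -26031 + 1380 = -24651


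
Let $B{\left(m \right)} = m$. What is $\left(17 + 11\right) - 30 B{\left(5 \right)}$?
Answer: $-122$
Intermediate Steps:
$\left(17 + 11\right) - 30 B{\left(5 \right)} = \left(17 + 11\right) - 150 = 28 - 150 = -122$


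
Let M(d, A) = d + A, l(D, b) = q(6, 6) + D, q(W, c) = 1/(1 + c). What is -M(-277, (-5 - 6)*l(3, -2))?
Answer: 2181/7 ≈ 311.57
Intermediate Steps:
l(D, b) = ⅐ + D (l(D, b) = 1/(1 + 6) + D = 1/7 + D = ⅐ + D)
M(d, A) = A + d
-M(-277, (-5 - 6)*l(3, -2)) = -((-5 - 6)*(⅐ + 3) - 277) = -(-11*22/7 - 277) = -(-242/7 - 277) = -1*(-2181/7) = 2181/7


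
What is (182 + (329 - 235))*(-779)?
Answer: -215004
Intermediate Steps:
(182 + (329 - 235))*(-779) = (182 + 94)*(-779) = 276*(-779) = -215004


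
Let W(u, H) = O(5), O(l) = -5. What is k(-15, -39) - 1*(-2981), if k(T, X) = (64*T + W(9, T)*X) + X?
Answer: 2177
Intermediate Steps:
W(u, H) = -5
k(T, X) = -4*X + 64*T (k(T, X) = (64*T - 5*X) + X = (-5*X + 64*T) + X = -4*X + 64*T)
k(-15, -39) - 1*(-2981) = (-4*(-39) + 64*(-15)) - 1*(-2981) = (156 - 960) + 2981 = -804 + 2981 = 2177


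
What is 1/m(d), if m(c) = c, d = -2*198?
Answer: -1/396 ≈ -0.0025253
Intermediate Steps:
d = -396
1/m(d) = 1/(-396) = -1/396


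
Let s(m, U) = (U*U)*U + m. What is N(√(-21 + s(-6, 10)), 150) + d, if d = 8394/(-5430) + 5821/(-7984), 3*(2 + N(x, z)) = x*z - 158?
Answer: -1234298143/21676560 + 50*√973 ≈ 1502.7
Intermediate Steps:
s(m, U) = m + U³ (s(m, U) = U²*U + m = U³ + m = m + U³)
N(x, z) = -164/3 + x*z/3 (N(x, z) = -2 + (x*z - 158)/3 = -2 + (-158 + x*z)/3 = -2 + (-158/3 + x*z/3) = -164/3 + x*z/3)
d = -16437621/7225520 (d = 8394*(-1/5430) + 5821*(-1/7984) = -1399/905 - 5821/7984 = -16437621/7225520 ≈ -2.2749)
N(√(-21 + s(-6, 10)), 150) + d = (-164/3 + (⅓)*√(-21 + (-6 + 10³))*150) - 16437621/7225520 = (-164/3 + (⅓)*√(-21 + (-6 + 1000))*150) - 16437621/7225520 = (-164/3 + (⅓)*√(-21 + 994)*150) - 16437621/7225520 = (-164/3 + (⅓)*√973*150) - 16437621/7225520 = (-164/3 + 50*√973) - 16437621/7225520 = -1234298143/21676560 + 50*√973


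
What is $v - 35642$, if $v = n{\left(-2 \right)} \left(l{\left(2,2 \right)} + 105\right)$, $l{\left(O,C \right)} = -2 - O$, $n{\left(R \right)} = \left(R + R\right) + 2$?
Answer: $-35844$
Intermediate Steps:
$n{\left(R \right)} = 2 + 2 R$ ($n{\left(R \right)} = 2 R + 2 = 2 + 2 R$)
$v = -202$ ($v = \left(2 + 2 \left(-2\right)\right) \left(\left(-2 - 2\right) + 105\right) = \left(2 - 4\right) \left(\left(-2 - 2\right) + 105\right) = - 2 \left(-4 + 105\right) = \left(-2\right) 101 = -202$)
$v - 35642 = -202 - 35642 = -35844$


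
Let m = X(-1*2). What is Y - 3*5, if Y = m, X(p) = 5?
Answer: -10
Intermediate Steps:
m = 5
Y = 5
Y - 3*5 = 5 - 3*5 = 5 - 15 = -10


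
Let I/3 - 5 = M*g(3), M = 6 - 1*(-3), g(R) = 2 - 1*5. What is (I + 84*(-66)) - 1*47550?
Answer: -53160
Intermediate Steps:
g(R) = -3 (g(R) = 2 - 5 = -3)
M = 9 (M = 6 + 3 = 9)
I = -66 (I = 15 + 3*(9*(-3)) = 15 + 3*(-27) = 15 - 81 = -66)
(I + 84*(-66)) - 1*47550 = (-66 + 84*(-66)) - 1*47550 = (-66 - 5544) - 47550 = -5610 - 47550 = -53160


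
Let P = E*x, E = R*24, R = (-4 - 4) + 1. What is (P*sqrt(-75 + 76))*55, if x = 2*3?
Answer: -55440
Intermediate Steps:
x = 6
R = -7 (R = -8 + 1 = -7)
E = -168 (E = -7*24 = -168)
P = -1008 (P = -168*6 = -1008)
(P*sqrt(-75 + 76))*55 = -1008*sqrt(-75 + 76)*55 = -1008*sqrt(1)*55 = -1008*1*55 = -1008*55 = -55440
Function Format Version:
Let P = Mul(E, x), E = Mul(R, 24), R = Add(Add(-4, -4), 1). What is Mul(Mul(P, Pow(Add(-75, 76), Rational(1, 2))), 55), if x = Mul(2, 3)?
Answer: -55440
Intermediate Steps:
x = 6
R = -7 (R = Add(-8, 1) = -7)
E = -168 (E = Mul(-7, 24) = -168)
P = -1008 (P = Mul(-168, 6) = -1008)
Mul(Mul(P, Pow(Add(-75, 76), Rational(1, 2))), 55) = Mul(Mul(-1008, Pow(Add(-75, 76), Rational(1, 2))), 55) = Mul(Mul(-1008, Pow(1, Rational(1, 2))), 55) = Mul(Mul(-1008, 1), 55) = Mul(-1008, 55) = -55440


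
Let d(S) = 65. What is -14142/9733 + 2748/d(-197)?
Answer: 25827054/632645 ≈ 40.824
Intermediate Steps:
-14142/9733 + 2748/d(-197) = -14142/9733 + 2748/65 = 25827054/632645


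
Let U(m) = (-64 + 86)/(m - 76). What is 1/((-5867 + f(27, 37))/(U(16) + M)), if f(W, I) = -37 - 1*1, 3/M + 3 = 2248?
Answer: 4921/79540350 ≈ 6.1868e-5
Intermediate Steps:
M = 3/2245 (M = 3/(-3 + 2248) = 3/2245 ≈ 0.0013363)
f(W, I) = -38 (f(W, I) = -37 - 1 = -38)
U(m) = 22/(-76 + m)
1/((-5867 + f(27, 37))/(U(16) + M)) = 1/((-5867 - 38)/(22/(-76 + 16) + 3/2245)) = 1/(-5905/(22/(-60) + 3/2245)) = 1/(-5905/(22*(-1/60) + 3/2245)) = 1/(-5905/(-11/30 + 3/2245)) = 1/(-5905/(-4921/13470)) = 1/(-5905*(-13470/4921)) = 1/(79540350/4921) = 4921/79540350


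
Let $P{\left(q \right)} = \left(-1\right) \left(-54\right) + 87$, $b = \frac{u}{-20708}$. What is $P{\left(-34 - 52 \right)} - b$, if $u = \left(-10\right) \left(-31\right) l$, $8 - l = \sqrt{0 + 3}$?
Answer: $\frac{23567}{167} - \frac{5 \sqrt{3}}{334} \approx 141.09$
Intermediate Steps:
$l = 8 - \sqrt{3}$ ($l = 8 - \sqrt{0 + 3} = 8 - \sqrt{3} \approx 6.268$)
$u = 2480 - 310 \sqrt{3}$ ($u = \left(-10\right) \left(-31\right) \left(8 - \sqrt{3}\right) = 310 \left(8 - \sqrt{3}\right) = 2480 - 310 \sqrt{3} \approx 1943.1$)
$b = - \frac{20}{167} + \frac{5 \sqrt{3}}{334}$ ($b = \frac{2480 - 310 \sqrt{3}}{-20708} = \left(2480 - 310 \sqrt{3}\right) \left(- \frac{1}{20708}\right) = - \frac{20}{167} + \frac{5 \sqrt{3}}{334} \approx -0.093832$)
$P{\left(q \right)} = 141$ ($P{\left(q \right)} = 54 + 87 = 141$)
$P{\left(-34 - 52 \right)} - b = 141 - \left(- \frac{20}{167} + \frac{5 \sqrt{3}}{334}\right) = 141 + \left(\frac{20}{167} - \frac{5 \sqrt{3}}{334}\right) = \frac{23567}{167} - \frac{5 \sqrt{3}}{334}$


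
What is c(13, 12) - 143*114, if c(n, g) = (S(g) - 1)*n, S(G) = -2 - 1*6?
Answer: -16419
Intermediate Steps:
S(G) = -8 (S(G) = -2 - 6 = -8)
c(n, g) = -9*n (c(n, g) = (-8 - 1)*n = -9*n)
c(13, 12) - 143*114 = -9*13 - 143*114 = -117 - 16302 = -16419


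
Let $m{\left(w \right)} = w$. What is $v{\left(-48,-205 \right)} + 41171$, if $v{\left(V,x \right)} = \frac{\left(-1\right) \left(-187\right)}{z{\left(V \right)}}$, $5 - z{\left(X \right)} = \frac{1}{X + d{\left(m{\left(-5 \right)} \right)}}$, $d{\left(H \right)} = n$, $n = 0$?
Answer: $\frac{9931187}{241} \approx 41208.0$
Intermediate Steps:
$d{\left(H \right)} = 0$
$z{\left(X \right)} = 5 - \frac{1}{X}$ ($z{\left(X \right)} = 5 - \frac{1}{X + 0} = 5 - \frac{1}{X}$)
$v{\left(V,x \right)} = \frac{187}{5 - \frac{1}{V}}$ ($v{\left(V,x \right)} = \frac{\left(-1\right) \left(-187\right)}{5 - \frac{1}{V}} = \frac{187}{5 - \frac{1}{V}}$)
$v{\left(-48,-205 \right)} + 41171 = 187 \left(-48\right) \frac{1}{-1 + 5 \left(-48\right)} + 41171 = 187 \left(-48\right) \frac{1}{-1 - 240} + 41171 = 187 \left(-48\right) \frac{1}{-241} + 41171 = 187 \left(-48\right) \left(- \frac{1}{241}\right) + 41171 = \frac{8976}{241} + 41171 = \frac{9931187}{241}$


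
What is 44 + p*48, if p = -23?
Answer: -1060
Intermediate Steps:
44 + p*48 = 44 - 23*48 = 44 - 1104 = -1060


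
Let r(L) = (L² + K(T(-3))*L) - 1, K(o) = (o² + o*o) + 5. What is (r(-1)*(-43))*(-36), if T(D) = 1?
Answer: -10836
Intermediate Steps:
K(o) = 5 + 2*o² (K(o) = (o² + o²) + 5 = 2*o² + 5 = 5 + 2*o²)
r(L) = -1 + L² + 7*L (r(L) = (L² + (5 + 2*1²)*L) - 1 = (L² + (5 + 2*1)*L) - 1 = (L² + (5 + 2)*L) - 1 = (L² + 7*L) - 1 = -1 + L² + 7*L)
(r(-1)*(-43))*(-36) = ((-1 + (-1)² + 7*(-1))*(-43))*(-36) = ((-1 + 1 - 7)*(-43))*(-36) = -7*(-43)*(-36) = 301*(-36) = -10836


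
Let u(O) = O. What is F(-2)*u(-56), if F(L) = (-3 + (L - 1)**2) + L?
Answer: -224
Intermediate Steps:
F(L) = -3 + L + (-1 + L)**2 (F(L) = (-3 + (-1 + L)**2) + L = -3 + L + (-1 + L)**2)
F(-2)*u(-56) = (-2 + (-2)**2 - 1*(-2))*(-56) = (-2 + 4 + 2)*(-56) = 4*(-56) = -224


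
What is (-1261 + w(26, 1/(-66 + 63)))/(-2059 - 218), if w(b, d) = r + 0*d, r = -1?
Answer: 1262/2277 ≈ 0.55424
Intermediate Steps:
w(b, d) = -1 (w(b, d) = -1 + 0*d = -1 + 0 = -1)
(-1261 + w(26, 1/(-66 + 63)))/(-2059 - 218) = (-1261 - 1)/(-2059 - 218) = -1262/(-2277) = -1262*(-1/2277) = 1262/2277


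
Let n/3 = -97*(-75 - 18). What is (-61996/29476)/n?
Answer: -15499/199427247 ≈ -7.7718e-5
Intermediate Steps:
n = 27063 (n = 3*(-97*(-75 - 18)) = 3*(-97*(-93)) = 3*9021 = 27063)
(-61996/29476)/n = -61996/29476/27063 = -61996*1/29476*(1/27063) = -15499/7369*1/27063 = -15499/199427247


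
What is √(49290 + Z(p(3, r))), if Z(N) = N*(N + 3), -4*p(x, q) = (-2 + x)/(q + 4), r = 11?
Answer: √177443821/60 ≈ 222.01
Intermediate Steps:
p(x, q) = -(-2 + x)/(4*(4 + q)) (p(x, q) = -(-2 + x)/(4*(q + 4)) = -(-2 + x)/(4*(4 + q)))
Z(N) = N*(3 + N)
√(49290 + Z(p(3, r))) = √(49290 + ((2 - 1*3)/(4*(4 + 11)))*(3 + (2 - 1*3)/(4*(4 + 11)))) = √(49290 + ((¼)*(2 - 3)/15)*(3 + (¼)*(2 - 3)/15)) = √(49290 + ((¼)*(1/15)*(-1))*(3 + (¼)*(1/15)*(-1))) = √(49290 - (3 - 1/60)/60) = √(49290 - 1/60*179/60) = √(49290 - 179/3600) = √(177443821/3600) = √177443821/60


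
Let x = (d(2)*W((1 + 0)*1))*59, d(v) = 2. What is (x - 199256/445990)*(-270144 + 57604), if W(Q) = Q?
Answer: -1114295445256/44599 ≈ -2.4985e+7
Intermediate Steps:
x = 118 (x = (2*((1 + 0)*1))*59 = (2*(1*1))*59 = (2*1)*59 = 2*59 = 118)
(x - 199256/445990)*(-270144 + 57604) = (118 - 199256/445990)*(-270144 + 57604) = (118 - 199256*1/445990)*(-212540) = (118 - 99628/222995)*(-212540) = (26213782/222995)*(-212540) = -1114295445256/44599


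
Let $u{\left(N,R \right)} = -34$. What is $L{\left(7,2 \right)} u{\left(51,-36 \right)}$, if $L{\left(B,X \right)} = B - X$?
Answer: $-170$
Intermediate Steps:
$L{\left(7,2 \right)} u{\left(51,-36 \right)} = \left(7 - 2\right) \left(-34\right) = 5 \left(-34\right) = -170$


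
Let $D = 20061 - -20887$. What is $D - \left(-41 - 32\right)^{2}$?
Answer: $35619$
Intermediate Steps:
$D = 40948$ ($D = 20061 + 20887 = 40948$)
$D - \left(-41 - 32\right)^{2} = 40948 - \left(-41 - 32\right)^{2} = 40948 - \left(-73\right)^{2} = 40948 - 5329 = 35619$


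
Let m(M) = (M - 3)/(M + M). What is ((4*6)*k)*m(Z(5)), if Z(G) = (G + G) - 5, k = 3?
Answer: 72/5 ≈ 14.400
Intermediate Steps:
Z(G) = -5 + 2*G (Z(G) = 2*G - 5 = -5 + 2*G)
m(M) = (-3 + M)/(2*M) (m(M) = (-3 + M)/((2*M)) = (-3 + M)*(1/(2*M)) = (-3 + M)/(2*M))
((4*6)*k)*m(Z(5)) = ((4*6)*3)*((-3 + (-5 + 2*5))/(2*(-5 + 2*5))) = (24*3)*((-3 + (-5 + 10))/(2*(-5 + 10))) = 72*((1/2)*(-3 + 5)/5) = 72*((1/2)*(1/5)*2) = 72*(1/5) = 72/5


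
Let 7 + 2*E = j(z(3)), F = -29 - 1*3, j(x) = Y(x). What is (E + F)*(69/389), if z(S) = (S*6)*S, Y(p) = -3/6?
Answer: -9867/1556 ≈ -6.3413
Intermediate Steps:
Y(p) = -½ (Y(p) = -3*⅙ = -½)
z(S) = 6*S² (z(S) = (6*S)*S = 6*S²)
j(x) = -½
F = -32 (F = -29 - 3 = -32)
E = -15/4 (E = -7/2 + (½)*(-½) = -7/2 - ¼ = -15/4 ≈ -3.7500)
(E + F)*(69/389) = (-15/4 - 32)*(69/389) = -9867/(4*389) = -143/4*69/389 = -9867/1556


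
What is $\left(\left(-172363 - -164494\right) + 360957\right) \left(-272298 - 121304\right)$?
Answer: $-138976142976$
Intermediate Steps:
$\left(\left(-172363 - -164494\right) + 360957\right) \left(-272298 - 121304\right) = \left(\left(-172363 + 164494\right) + 360957\right) \left(-393602\right) = \left(-7869 + 360957\right) \left(-393602\right) = 353088 \left(-393602\right) = -138976142976$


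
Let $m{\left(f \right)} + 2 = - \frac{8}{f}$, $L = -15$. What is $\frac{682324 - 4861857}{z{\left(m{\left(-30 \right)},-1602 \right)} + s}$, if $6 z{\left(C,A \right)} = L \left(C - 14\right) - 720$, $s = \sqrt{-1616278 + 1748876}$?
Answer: $- \frac{1517170479}{567409} - \frac{37615797 \sqrt{132598}}{1134818} \approx -14744.0$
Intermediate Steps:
$m{\left(f \right)} = -2 - \frac{8}{f}$
$s = \sqrt{132598} \approx 364.14$
$z{\left(C,A \right)} = -85 - \frac{5 C}{2}$ ($z{\left(C,A \right)} = \frac{- 15 \left(C - 14\right) - 720}{6} = \frac{- 15 \left(-14 + C\right) - 720}{6} = \frac{\left(210 - 15 C\right) - 720}{6} = \frac{-510 - 15 C}{6} = -85 - \frac{5 C}{2}$)
$\frac{682324 - 4861857}{z{\left(m{\left(-30 \right)},-1602 \right)} + s} = \frac{682324 - 4861857}{\left(-85 - \frac{5 \left(-2 - \frac{8}{-30}\right)}{2}\right) + \sqrt{132598}} = - \frac{4179533}{\left(-85 - \frac{5 \left(-2 - - \frac{4}{15}\right)}{2}\right) + \sqrt{132598}} = - \frac{4179533}{\left(-85 - \frac{5 \left(-2 + \frac{4}{15}\right)}{2}\right) + \sqrt{132598}} = - \frac{4179533}{\left(-85 - - \frac{13}{3}\right) + \sqrt{132598}} = - \frac{4179533}{\left(-85 + \frac{13}{3}\right) + \sqrt{132598}} = - \frac{4179533}{- \frac{242}{3} + \sqrt{132598}}$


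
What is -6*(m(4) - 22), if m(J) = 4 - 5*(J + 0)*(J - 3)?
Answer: 228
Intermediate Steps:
m(J) = 4 - 5*J*(-3 + J)
-6*(m(4) - 22) = -6*((4 - 5*4² + 15*4) - 22) = -6*((4 - 5*16 + 60) - 22) = -6*((4 - 80 + 60) - 22) = -6*(-16 - 22) = -6*(-38) = 228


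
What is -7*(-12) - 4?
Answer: 80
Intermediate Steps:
-7*(-12) - 4 = 84 - 4 = 80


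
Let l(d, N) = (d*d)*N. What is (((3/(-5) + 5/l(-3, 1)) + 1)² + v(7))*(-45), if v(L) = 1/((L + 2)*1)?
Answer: -2074/45 ≈ -46.089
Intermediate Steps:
l(d, N) = N*d² (l(d, N) = d²*N = N*d²)
v(L) = 1/(2 + L) (v(L) = 1/((2 + L)*1) = 1/(2 + L))
(((3/(-5) + 5/l(-3, 1)) + 1)² + v(7))*(-45) = (((3/(-5) + 5/((1*(-3)²))) + 1)² + 1/(2 + 7))*(-45) = (((3*(-⅕) + 5/((1*9))) + 1)² + 1/9)*(-45) = (((-⅗ + 5/9) + 1)² + ⅑)*(-45) = ((-2/45 + 1)² + ⅑)*(-45) = ((43/45)² + ⅑)*(-45) = (1849/2025 + ⅑)*(-45) = (2074/2025)*(-45) = -2074/45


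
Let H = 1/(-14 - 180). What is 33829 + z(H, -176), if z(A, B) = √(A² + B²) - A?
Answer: 6562827/194 + √1165812737/194 ≈ 34005.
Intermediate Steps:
H = -1/194 (H = 1/(-194) = -1/194 ≈ -0.0051546)
33829 + z(H, -176) = 33829 + (√((-1/194)² + (-176)²) - 1*(-1/194)) = 33829 + (√(1/37636 + 30976) + 1/194) = 33829 + (√(1165812737/37636) + 1/194) = 33829 + (√1165812737/194 + 1/194) = 33829 + (1/194 + √1165812737/194) = 6562827/194 + √1165812737/194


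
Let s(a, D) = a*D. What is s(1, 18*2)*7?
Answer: 252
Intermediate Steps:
s(a, D) = D*a
s(1, 18*2)*7 = ((18*2)*1)*7 = (36*1)*7 = 36*7 = 252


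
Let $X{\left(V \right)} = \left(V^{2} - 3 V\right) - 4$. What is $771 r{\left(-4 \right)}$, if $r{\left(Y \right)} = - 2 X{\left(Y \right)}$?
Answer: $-37008$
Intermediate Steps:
$X{\left(V \right)} = -4 + V^{2} - 3 V$
$r{\left(Y \right)} = 8 - 2 Y^{2} + 6 Y$ ($r{\left(Y \right)} = - 2 \left(-4 + Y^{2} - 3 Y\right) = 8 - 2 Y^{2} + 6 Y$)
$771 r{\left(-4 \right)} = 771 \left(8 - 2 \left(-4\right)^{2} + 6 \left(-4\right)\right) = 771 \left(8 - 32 - 24\right) = 771 \left(-48\right) = -37008$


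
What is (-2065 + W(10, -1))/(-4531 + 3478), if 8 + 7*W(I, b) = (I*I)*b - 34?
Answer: 14597/7371 ≈ 1.9803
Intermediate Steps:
W(I, b) = -6 + b*I²/7 (W(I, b) = -8/7 + ((I*I)*b - 34)/7 = -8/7 + (I²*b - 34)/7 = -8/7 + (b*I² - 34)/7 = -8/7 + (-34 + b*I²)/7 = -8/7 + (-34/7 + b*I²/7) = -6 + b*I²/7)
(-2065 + W(10, -1))/(-4531 + 3478) = (-2065 + (-6 + (⅐)*(-1)*10²))/(-4531 + 3478) = (-2065 + (-6 + (⅐)*(-1)*100))/(-1053) = (-2065 + (-6 - 100/7))*(-1/1053) = (-2065 - 142/7)*(-1/1053) = -14597/7*(-1/1053) = 14597/7371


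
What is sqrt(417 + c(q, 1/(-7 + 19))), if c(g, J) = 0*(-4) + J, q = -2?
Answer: sqrt(15015)/6 ≈ 20.423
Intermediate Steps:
c(g, J) = J (c(g, J) = 0 + J = J)
sqrt(417 + c(q, 1/(-7 + 19))) = sqrt(417 + 1/(-7 + 19)) = sqrt(417 + 1/12) = sqrt(5005/12) = sqrt(15015)/6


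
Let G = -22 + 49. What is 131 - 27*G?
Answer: -598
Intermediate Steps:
G = 27
131 - 27*G = 131 - 27*27 = 131 - 729 = -598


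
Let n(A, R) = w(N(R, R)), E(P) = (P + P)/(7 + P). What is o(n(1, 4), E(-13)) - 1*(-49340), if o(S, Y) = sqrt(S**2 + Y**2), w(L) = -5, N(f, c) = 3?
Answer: 49340 + sqrt(394)/3 ≈ 49347.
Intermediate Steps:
E(P) = 2*P/(7 + P) (E(P) = (2*P)/(7 + P) = 2*P/(7 + P))
n(A, R) = -5
o(n(1, 4), E(-13)) - 1*(-49340) = sqrt((-5)**2 + (2*(-13)/(7 - 13))**2) - 1*(-49340) = sqrt(25 + (2*(-13)/(-6))**2) + 49340 = sqrt(25 + (2*(-13)*(-1/6))**2) + 49340 = sqrt(25 + (13/3)**2) + 49340 = sqrt(25 + 169/9) + 49340 = sqrt(394/9) + 49340 = sqrt(394)/3 + 49340 = 49340 + sqrt(394)/3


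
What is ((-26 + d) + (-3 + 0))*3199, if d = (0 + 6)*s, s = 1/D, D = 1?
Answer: -73577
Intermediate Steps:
s = 1 (s = 1/1 = 1)
d = 6 (d = (0 + 6)*1 = 6*1 = 6)
((-26 + d) + (-3 + 0))*3199 = ((-26 + 6) + (-3 + 0))*3199 = (-20 - 3)*3199 = -23*3199 = -73577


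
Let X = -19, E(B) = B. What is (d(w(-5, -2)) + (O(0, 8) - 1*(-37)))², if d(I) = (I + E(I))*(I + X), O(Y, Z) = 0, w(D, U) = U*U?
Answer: 6889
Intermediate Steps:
w(D, U) = U²
d(I) = 2*I*(-19 + I) (d(I) = (I + I)*(I - 19) = (2*I)*(-19 + I) = 2*I*(-19 + I))
(d(w(-5, -2)) + (O(0, 8) - 1*(-37)))² = (2*(-2)²*(-19 + (-2)²) + (0 - 1*(-37)))² = (2*4*(-19 + 4) + (0 + 37))² = (2*4*(-15) + 37)² = (-120 + 37)² = (-83)² = 6889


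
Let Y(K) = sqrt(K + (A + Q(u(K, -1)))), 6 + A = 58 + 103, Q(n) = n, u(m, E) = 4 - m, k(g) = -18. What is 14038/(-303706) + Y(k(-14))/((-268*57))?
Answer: -7019/151853 - sqrt(159)/15276 ≈ -0.047048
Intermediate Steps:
A = 155 (A = -6 + (58 + 103) = -6 + 161 = 155)
Y(K) = sqrt(159) (Y(K) = sqrt(K + (155 + (4 - K))) = sqrt(K + (159 - K)) = sqrt(159))
14038/(-303706) + Y(k(-14))/((-268*57)) = 14038/(-303706) + sqrt(159)/((-268*57)) = 14038*(-1/303706) + sqrt(159)/(-15276) = -7019/151853 + sqrt(159)*(-1/15276) = -7019/151853 - sqrt(159)/15276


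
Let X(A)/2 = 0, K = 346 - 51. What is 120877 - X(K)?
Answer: 120877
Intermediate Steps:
K = 295
X(A) = 0 (X(A) = 2*0 = 0)
120877 - X(K) = 120877 - 1*0 = 120877 + 0 = 120877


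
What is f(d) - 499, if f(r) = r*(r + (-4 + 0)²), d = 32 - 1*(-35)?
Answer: 5062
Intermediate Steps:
d = 67 (d = 32 + 35 = 67)
f(r) = r*(16 + r) (f(r) = r*(r + (-4)²) = r*(r + 16) = r*(16 + r))
f(d) - 499 = 67*(16 + 67) - 499 = 67*83 - 499 = 5561 - 499 = 5062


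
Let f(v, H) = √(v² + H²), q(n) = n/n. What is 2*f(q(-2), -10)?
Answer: 2*√101 ≈ 20.100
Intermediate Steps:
q(n) = 1
f(v, H) = √(H² + v²)
2*f(q(-2), -10) = 2*√((-10)² + 1²) = 2*√(100 + 1) = 2*√101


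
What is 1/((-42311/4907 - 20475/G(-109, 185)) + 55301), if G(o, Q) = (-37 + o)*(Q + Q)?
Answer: 53015228/2931358089749 ≈ 1.8086e-5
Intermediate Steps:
G(o, Q) = 2*Q*(-37 + o) (G(o, Q) = (-37 + o)*(2*Q) = 2*Q*(-37 + o))
1/((-42311/4907 - 20475/G(-109, 185)) + 55301) = 1/((-42311/4907 - 20475*1/(370*(-37 - 109))) + 55301) = 1/((-42311*1/4907 - 20475/(2*185*(-146))) + 55301) = 1/((-42311/4907 - 20475/(-54020)) + 55301) = 1/((-42311/4907 - 20475*(-1/54020)) + 55301) = 1/((-42311/4907 + 4095/10804) + 55301) = 1/(-437033879/53015228 + 55301) = 1/(2931358089749/53015228) = 53015228/2931358089749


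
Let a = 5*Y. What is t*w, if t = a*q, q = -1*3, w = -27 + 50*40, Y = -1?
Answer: 29595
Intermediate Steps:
a = -5 (a = 5*(-1) = -5)
w = 1973 (w = -27 + 2000 = 1973)
q = -3
t = 15 (t = -5*(-3) = 15)
t*w = 15*1973 = 29595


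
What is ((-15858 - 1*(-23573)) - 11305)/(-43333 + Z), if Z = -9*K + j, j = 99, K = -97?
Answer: 3590/42361 ≈ 0.084748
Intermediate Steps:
Z = 972 (Z = -9*(-97) + 99 = 873 + 99 = 972)
((-15858 - 1*(-23573)) - 11305)/(-43333 + Z) = ((-15858 - 1*(-23573)) - 11305)/(-43333 + 972) = ((-15858 + 23573) - 11305)/(-42361) = (7715 - 11305)*(-1/42361) = -3590*(-1/42361) = 3590/42361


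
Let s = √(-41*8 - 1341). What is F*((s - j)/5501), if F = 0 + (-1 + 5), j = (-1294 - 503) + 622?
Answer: 4700/5501 + 4*I*√1669/5501 ≈ 0.85439 + 0.029706*I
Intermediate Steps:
j = -1175 (j = -1797 + 622 = -1175)
s = I*√1669 (s = √(-328 - 1341) = √(-1669) = I*√1669 ≈ 40.853*I)
F = 4 (F = 0 + 4 = 4)
F*((s - j)/5501) = 4*((I*√1669 - 1*(-1175))/5501) = 4*((I*√1669 + 1175)*(1/5501)) = 4*((1175 + I*√1669)*(1/5501)) = 4*(1175/5501 + I*√1669/5501) = 4700/5501 + 4*I*√1669/5501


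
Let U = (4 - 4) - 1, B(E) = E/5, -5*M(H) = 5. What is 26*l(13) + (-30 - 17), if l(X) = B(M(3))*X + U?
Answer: -703/5 ≈ -140.60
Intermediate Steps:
M(H) = -1 (M(H) = -⅕*5 = -1)
B(E) = E/5 (B(E) = E*(⅕) = E/5)
U = -1 (U = 0 - 1 = -1)
l(X) = -1 - X/5 (l(X) = ((⅕)*(-1))*X - 1 = -X/5 - 1 = -1 - X/5)
26*l(13) + (-30 - 17) = 26*(-1 - ⅕*13) + (-30 - 17) = 26*(-1 - 13/5) - 47 = 26*(-18/5) - 47 = -468/5 - 47 = -703/5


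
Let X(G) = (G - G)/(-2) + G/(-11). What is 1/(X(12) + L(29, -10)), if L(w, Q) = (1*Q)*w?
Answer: -11/3202 ≈ -0.0034354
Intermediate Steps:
L(w, Q) = Q*w
X(G) = -G/11 (X(G) = 0*(-1/2) + G*(-1/11) = 0 - G/11 = -G/11)
1/(X(12) + L(29, -10)) = 1/(-1/11*12 - 10*29) = 1/(-12/11 - 290) = 1/(-3202/11) = -11/3202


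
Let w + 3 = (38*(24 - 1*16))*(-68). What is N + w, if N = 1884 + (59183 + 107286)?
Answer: 147678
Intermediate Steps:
N = 168353 (N = 1884 + 166469 = 168353)
w = -20675 (w = -3 + (38*(24 - 1*16))*(-68) = -3 + (38*(24 - 16))*(-68) = -3 + (38*8)*(-68) = -3 + 304*(-68) = -3 - 20672 = -20675)
N + w = 168353 - 20675 = 147678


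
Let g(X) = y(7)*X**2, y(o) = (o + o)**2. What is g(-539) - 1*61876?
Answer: 56880240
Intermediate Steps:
y(o) = 4*o**2 (y(o) = (2*o)**2 = 4*o**2)
g(X) = 196*X**2 (g(X) = (4*7**2)*X**2 = (4*49)*X**2 = 196*X**2)
g(-539) - 1*61876 = 196*(-539)**2 - 1*61876 = 196*290521 - 61876 = 56942116 - 61876 = 56880240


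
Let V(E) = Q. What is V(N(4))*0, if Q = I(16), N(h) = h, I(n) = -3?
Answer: 0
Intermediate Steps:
Q = -3
V(E) = -3
V(N(4))*0 = -3*0 = 0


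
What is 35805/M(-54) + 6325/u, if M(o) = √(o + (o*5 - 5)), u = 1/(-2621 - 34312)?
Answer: -233601225 - 5115*I*√329/47 ≈ -2.336e+8 - 1974.0*I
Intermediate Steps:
u = -1/36933 (u = 1/(-36933) = -1/36933 ≈ -2.7076e-5)
M(o) = √(-5 + 6*o) (M(o) = √(o + (5*o - 5)) = √(o + (-5 + 5*o)) = √(-5 + 6*o))
35805/M(-54) + 6325/u = 35805/(√(-5 + 6*(-54))) + 6325/(-1/36933) = 35805/(√(-5 - 324)) + 6325*(-36933) = 35805/(√(-329)) - 233601225 = 35805/((I*√329)) - 233601225 = 35805*(-I*√329/329) - 233601225 = -5115*I*√329/47 - 233601225 = -233601225 - 5115*I*√329/47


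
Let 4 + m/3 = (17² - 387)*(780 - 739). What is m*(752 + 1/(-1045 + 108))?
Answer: -8501981118/937 ≈ -9.0736e+6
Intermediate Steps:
m = -12066 (m = -12 + 3*((17² - 387)*(780 - 739)) = -12 + 3*((289 - 387)*41) = -12 + 3*(-98*41) = -12 + 3*(-4018) = -12 - 12054 = -12066)
m*(752 + 1/(-1045 + 108)) = -12066*(752 + 1/(-1045 + 108)) = -12066*(752 + 1/(-937)) = -12066*(752 - 1/937) = -12066*704623/937 = -8501981118/937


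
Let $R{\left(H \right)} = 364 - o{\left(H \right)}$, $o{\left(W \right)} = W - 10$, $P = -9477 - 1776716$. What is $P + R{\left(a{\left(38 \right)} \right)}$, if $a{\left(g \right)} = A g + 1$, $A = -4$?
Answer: $-1785668$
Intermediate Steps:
$P = -1786193$
$o{\left(W \right)} = -10 + W$
$a{\left(g \right)} = 1 - 4 g$ ($a{\left(g \right)} = - 4 g + 1 = 1 - 4 g$)
$R{\left(H \right)} = 374 - H$ ($R{\left(H \right)} = 364 - \left(-10 + H\right) = 374 - H$)
$P + R{\left(a{\left(38 \right)} \right)} = -1786193 + \left(374 - \left(1 - 152\right)\right) = -1786193 + \left(374 - -151\right) = -1786193 + \left(374 + 151\right) = -1786193 + 525 = -1785668$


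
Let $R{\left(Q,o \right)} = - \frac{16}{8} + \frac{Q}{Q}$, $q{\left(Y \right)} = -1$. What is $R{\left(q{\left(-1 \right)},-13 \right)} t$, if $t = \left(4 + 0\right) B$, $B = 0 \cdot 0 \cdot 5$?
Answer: $0$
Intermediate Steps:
$B = 0$ ($B = 0 \cdot 5 = 0$)
$t = 0$ ($t = \left(4 + 0\right) 0 = 4 \cdot 0 = 0$)
$R{\left(Q,o \right)} = -1$ ($R{\left(Q,o \right)} = \left(-16\right) \frac{1}{8} + 1 = -2 + 1 = -1$)
$R{\left(q{\left(-1 \right)},-13 \right)} t = \left(-1\right) 0 = 0$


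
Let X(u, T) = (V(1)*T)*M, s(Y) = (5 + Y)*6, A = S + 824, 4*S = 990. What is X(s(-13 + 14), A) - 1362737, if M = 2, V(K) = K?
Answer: -1360594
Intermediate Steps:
S = 495/2 (S = (¼)*990 = 495/2 ≈ 247.50)
A = 2143/2 (A = 495/2 + 824 = 2143/2 ≈ 1071.5)
s(Y) = 30 + 6*Y
X(u, T) = 2*T (X(u, T) = (1*T)*2 = T*2 = 2*T)
X(s(-13 + 14), A) - 1362737 = 2*(2143/2) - 1362737 = 2143 - 1362737 = -1360594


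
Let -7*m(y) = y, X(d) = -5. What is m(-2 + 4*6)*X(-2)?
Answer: 110/7 ≈ 15.714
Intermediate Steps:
m(y) = -y/7
m(-2 + 4*6)*X(-2) = -(-2 + 4*6)/7*(-5) = -(-2 + 24)/7*(-5) = -1/7*22*(-5) = -22/7*(-5) = 110/7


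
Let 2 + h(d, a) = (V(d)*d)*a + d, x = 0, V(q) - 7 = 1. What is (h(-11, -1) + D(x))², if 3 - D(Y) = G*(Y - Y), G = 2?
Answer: 6084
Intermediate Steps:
V(q) = 8 (V(q) = 7 + 1 = 8)
D(Y) = 3 (D(Y) = 3 - 2*(Y - Y) = 3 - 2*0 = 3 - 1*0 = 3 + 0 = 3)
h(d, a) = -2 + d + 8*a*d (h(d, a) = -2 + ((8*d)*a + d) = -2 + (8*a*d + d) = -2 + (d + 8*a*d) = -2 + d + 8*a*d)
(h(-11, -1) + D(x))² = ((-2 - 11 + 8*(-1)*(-11)) + 3)² = ((-2 - 11 + 88) + 3)² = (75 + 3)² = 78² = 6084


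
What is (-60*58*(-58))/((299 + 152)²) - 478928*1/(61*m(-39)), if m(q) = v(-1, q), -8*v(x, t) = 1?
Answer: 779327785264/12407461 ≈ 62811.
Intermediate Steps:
v(x, t) = -⅛ (v(x, t) = -⅛*1 = -⅛)
m(q) = -⅛
(-60*58*(-58))/((299 + 152)²) - 478928*1/(61*m(-39)) = (-60*58*(-58))/((299 + 152)²) - 478928/((-⅛*61)) = (-3480*(-58))/(451²) - 478928/(-61/8) = 201840/203401 - 478928*(-8/61) = 201840*(1/203401) + 3831424/61 = 201840/203401 + 3831424/61 = 779327785264/12407461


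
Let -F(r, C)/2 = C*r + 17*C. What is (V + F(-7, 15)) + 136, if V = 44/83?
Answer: -13568/83 ≈ -163.47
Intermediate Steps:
F(r, C) = -34*C - 2*C*r (F(r, C) = -2*(C*r + 17*C) = -2*(17*C + C*r) = -34*C - 2*C*r)
V = 44/83 (V = 44*(1/83) = 44/83 ≈ 0.53012)
(V + F(-7, 15)) + 136 = (44/83 - 2*15*(17 - 7)) + 136 = (44/83 - 2*15*10) + 136 = (44/83 - 300) + 136 = -24856/83 + 136 = -13568/83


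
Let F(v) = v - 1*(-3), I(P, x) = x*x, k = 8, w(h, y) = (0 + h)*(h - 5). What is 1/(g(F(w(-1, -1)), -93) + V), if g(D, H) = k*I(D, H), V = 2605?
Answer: 1/71797 ≈ 1.3928e-5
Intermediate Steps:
w(h, y) = h*(-5 + h)
I(P, x) = x**2
F(v) = 3 + v (F(v) = v + 3 = 3 + v)
g(D, H) = 8*H**2
1/(g(F(w(-1, -1)), -93) + V) = 1/(8*(-93)**2 + 2605) = 1/(8*8649 + 2605) = 1/(69192 + 2605) = 1/71797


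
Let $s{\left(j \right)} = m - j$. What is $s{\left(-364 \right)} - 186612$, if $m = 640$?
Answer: $-185608$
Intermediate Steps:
$s{\left(j \right)} = 640 - j$
$s{\left(-364 \right)} - 186612 = \left(640 - -364\right) - 186612 = \left(640 + 364\right) - 186612 = 1004 - 186612 = -185608$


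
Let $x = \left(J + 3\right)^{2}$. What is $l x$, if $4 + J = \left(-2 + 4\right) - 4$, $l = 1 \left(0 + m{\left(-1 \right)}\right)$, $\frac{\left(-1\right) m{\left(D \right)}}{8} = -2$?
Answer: $144$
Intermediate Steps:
$m{\left(D \right)} = 16$ ($m{\left(D \right)} = \left(-8\right) \left(-2\right) = 16$)
$l = 16$ ($l = 1 \left(0 + 16\right) = 1 \cdot 16 = 16$)
$J = -6$ ($J = -4 + \left(\left(-2 + 4\right) - 4\right) = -4 + \left(2 - 4\right) = -4 - 2 = -6$)
$x = 9$ ($x = \left(-6 + 3\right)^{2} = \left(-3\right)^{2} = 9$)
$l x = 16 \cdot 9 = 144$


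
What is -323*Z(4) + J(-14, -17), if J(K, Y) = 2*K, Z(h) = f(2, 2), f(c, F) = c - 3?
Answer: 295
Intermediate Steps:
f(c, F) = -3 + c
Z(h) = -1 (Z(h) = -3 + 2 = -1)
-323*Z(4) + J(-14, -17) = -323*(-1) + 2*(-14) = 323 - 28 = 295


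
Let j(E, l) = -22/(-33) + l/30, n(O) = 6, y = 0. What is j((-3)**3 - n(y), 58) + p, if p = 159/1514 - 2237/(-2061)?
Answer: 59137187/15601770 ≈ 3.7904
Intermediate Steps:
j(E, l) = 2/3 + l/30 (j(E, l) = -22*(-1/33) + l*(1/30) = 2/3 + l/30)
p = 3714517/3120354 (p = 159*(1/1514) - 2237*(-1/2061) = 159/1514 + 2237/2061 = 3714517/3120354 ≈ 1.1904)
j((-3)**3 - n(y), 58) + p = (2/3 + (1/30)*58) + 3714517/3120354 = (2/3 + 29/15) + 3714517/3120354 = 13/5 + 3714517/3120354 = 59137187/15601770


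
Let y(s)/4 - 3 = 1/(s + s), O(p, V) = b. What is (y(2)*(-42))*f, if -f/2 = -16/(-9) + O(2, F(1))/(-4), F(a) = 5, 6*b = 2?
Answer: 5551/3 ≈ 1850.3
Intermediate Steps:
b = 1/3 (b = (1/6)*2 = 1/3 ≈ 0.33333)
O(p, V) = 1/3
f = -61/18 (f = -2*(-16/(-9) + (1/3)/(-4)) = -2*(-16*(-1/9) + (1/3)*(-1/4)) = -2*(16/9 - 1/12) = -2*61/36 = -61/18 ≈ -3.3889)
y(s) = 12 + 2/s (y(s) = 12 + 4/(s + s) = 12 + 4/((2*s)) = 12 + 4*(1/(2*s)) = 12 + 2/s)
(y(2)*(-42))*f = ((12 + 2/2)*(-42))*(-61/18) = ((12 + 2*(1/2))*(-42))*(-61/18) = ((12 + 1)*(-42))*(-61/18) = (13*(-42))*(-61/18) = -546*(-61/18) = 5551/3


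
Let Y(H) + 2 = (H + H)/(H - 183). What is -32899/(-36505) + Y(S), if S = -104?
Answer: -559831/1496705 ≈ -0.37404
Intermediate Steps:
Y(H) = -2 + 2*H/(-183 + H) (Y(H) = -2 + (H + H)/(H - 183) = -2 + (2*H)/(-183 + H) = -2 + 2*H/(-183 + H))
-32899/(-36505) + Y(S) = -32899/(-36505) + 366/(-183 - 104) = -32899*(-1/36505) + 366/(-287) = 32899/36505 + 366*(-1/287) = 32899/36505 - 366/287 = -559831/1496705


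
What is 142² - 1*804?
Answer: 19360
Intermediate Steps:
142² - 1*804 = 20164 - 804 = 19360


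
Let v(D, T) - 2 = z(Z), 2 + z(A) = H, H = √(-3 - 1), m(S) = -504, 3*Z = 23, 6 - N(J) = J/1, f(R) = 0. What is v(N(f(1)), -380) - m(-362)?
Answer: 504 + 2*I ≈ 504.0 + 2.0*I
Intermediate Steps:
N(J) = 6 - J (N(J) = 6 - J/1 = 6 - J)
Z = 23/3 (Z = (⅓)*23 = 23/3 ≈ 7.6667)
H = 2*I (H = √(-4) = 2*I ≈ 2.0*I)
z(A) = -2 + 2*I
v(D, T) = 2*I (v(D, T) = 2 + (-2 + 2*I) = 2*I)
v(N(f(1)), -380) - m(-362) = 2*I - 1*(-504) = 2*I + 504 = 504 + 2*I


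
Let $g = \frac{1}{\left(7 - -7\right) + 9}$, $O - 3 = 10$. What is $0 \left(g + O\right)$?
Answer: $0$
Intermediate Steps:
$O = 13$ ($O = 3 + 10 = 13$)
$g = \frac{1}{23}$ ($g = \frac{1}{\left(7 + 7\right) + 9} = \frac{1}{14 + 9} = \frac{1}{23} \approx 0.043478$)
$0 \left(g + O\right) = 0 \left(\frac{1}{23} + 13\right) = 0 \cdot \frac{300}{23} = 0$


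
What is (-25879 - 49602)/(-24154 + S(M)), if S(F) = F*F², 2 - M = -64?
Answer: -75481/263342 ≈ -0.28663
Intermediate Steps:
M = 66 (M = 2 - 1*(-64) = 2 + 64 = 66)
S(F) = F³
(-25879 - 49602)/(-24154 + S(M)) = (-25879 - 49602)/(-24154 + 66³) = -75481/(-24154 + 287496) = -75481/263342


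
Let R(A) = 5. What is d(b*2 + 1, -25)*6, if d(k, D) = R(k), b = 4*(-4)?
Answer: 30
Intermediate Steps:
b = -16
d(k, D) = 5
d(b*2 + 1, -25)*6 = 5*6 = 30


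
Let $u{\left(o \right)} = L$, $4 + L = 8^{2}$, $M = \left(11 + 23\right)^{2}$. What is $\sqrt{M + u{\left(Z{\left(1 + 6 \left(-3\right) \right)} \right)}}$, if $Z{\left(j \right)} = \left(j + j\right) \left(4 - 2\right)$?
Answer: $8 \sqrt{19} \approx 34.871$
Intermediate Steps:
$M = 1156$ ($M = 34^{2} = 1156$)
$Z{\left(j \right)} = 4 j$ ($Z{\left(j \right)} = 2 j 2 = 4 j$)
$L = 60$ ($L = -4 + 8^{2} = -4 + 64 = 60$)
$u{\left(o \right)} = 60$
$\sqrt{M + u{\left(Z{\left(1 + 6 \left(-3\right) \right)} \right)}} = \sqrt{1156 + 60} = \sqrt{1216} = 8 \sqrt{19}$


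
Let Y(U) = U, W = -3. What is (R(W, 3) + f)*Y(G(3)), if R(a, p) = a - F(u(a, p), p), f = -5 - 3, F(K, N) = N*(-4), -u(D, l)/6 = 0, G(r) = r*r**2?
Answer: 27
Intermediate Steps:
G(r) = r**3
u(D, l) = 0 (u(D, l) = -6*0 = 0)
F(K, N) = -4*N
f = -8
R(a, p) = a + 4*p (R(a, p) = a - (-4)*p = a + 4*p)
(R(W, 3) + f)*Y(G(3)) = ((-3 + 4*3) - 8)*3**3 = ((-3 + 12) - 8)*27 = (9 - 8)*27 = 1*27 = 27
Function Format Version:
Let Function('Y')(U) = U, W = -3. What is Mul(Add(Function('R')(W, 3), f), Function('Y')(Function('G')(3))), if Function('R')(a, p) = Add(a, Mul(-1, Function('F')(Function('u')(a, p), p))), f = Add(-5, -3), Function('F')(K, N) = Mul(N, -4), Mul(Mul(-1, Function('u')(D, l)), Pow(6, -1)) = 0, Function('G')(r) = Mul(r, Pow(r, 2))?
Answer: 27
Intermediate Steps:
Function('G')(r) = Pow(r, 3)
Function('u')(D, l) = 0 (Function('u')(D, l) = Mul(-6, 0) = 0)
Function('F')(K, N) = Mul(-4, N)
f = -8
Function('R')(a, p) = Add(a, Mul(4, p)) (Function('R')(a, p) = Add(a, Mul(-1, Mul(-4, p))) = Add(a, Mul(4, p)))
Mul(Add(Function('R')(W, 3), f), Function('Y')(Function('G')(3))) = Mul(Add(Add(-3, Mul(4, 3)), -8), Pow(3, 3)) = Mul(Add(Add(-3, 12), -8), 27) = Mul(Add(9, -8), 27) = Mul(1, 27) = 27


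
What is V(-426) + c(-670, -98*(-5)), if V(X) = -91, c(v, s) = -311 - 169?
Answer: -571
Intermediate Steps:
c(v, s) = -480
V(-426) + c(-670, -98*(-5)) = -91 - 480 = -571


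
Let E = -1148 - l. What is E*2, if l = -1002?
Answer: -292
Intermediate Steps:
E = -146 (E = -1148 - 1*(-1002) = -1148 + 1002 = -146)
E*2 = -146*2 = -292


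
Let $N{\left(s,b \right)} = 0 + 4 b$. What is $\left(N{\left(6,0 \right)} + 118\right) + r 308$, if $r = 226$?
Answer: $69726$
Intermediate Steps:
$N{\left(s,b \right)} = 4 b$
$\left(N{\left(6,0 \right)} + 118\right) + r 308 = \left(4 \cdot 0 + 118\right) + 226 \cdot 308 = \left(0 + 118\right) + 69608 = 118 + 69608 = 69726$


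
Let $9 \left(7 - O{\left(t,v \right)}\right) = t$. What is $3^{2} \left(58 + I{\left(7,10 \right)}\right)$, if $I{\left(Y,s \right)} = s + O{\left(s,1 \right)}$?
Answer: $665$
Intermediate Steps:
$O{\left(t,v \right)} = 7 - \frac{t}{9}$
$I{\left(Y,s \right)} = 7 + \frac{8 s}{9}$ ($I{\left(Y,s \right)} = s - \left(-7 + \frac{s}{9}\right) = 7 + \frac{8 s}{9}$)
$3^{2} \left(58 + I{\left(7,10 \right)}\right) = 3^{2} \left(58 + \left(7 + \frac{8}{9} \cdot 10\right)\right) = 9 \left(58 + \left(7 + \frac{80}{9}\right)\right) = 9 \left(58 + \frac{143}{9}\right) = 9 \cdot \frac{665}{9} = 665$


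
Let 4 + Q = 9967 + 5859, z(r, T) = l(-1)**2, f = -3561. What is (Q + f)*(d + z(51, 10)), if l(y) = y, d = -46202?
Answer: -566470461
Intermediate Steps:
z(r, T) = 1 (z(r, T) = (-1)**2 = 1)
Q = 15822 (Q = -4 + (9967 + 5859) = -4 + 15826 = 15822)
(Q + f)*(d + z(51, 10)) = (15822 - 3561)*(-46202 + 1) = 12261*(-46201) = -566470461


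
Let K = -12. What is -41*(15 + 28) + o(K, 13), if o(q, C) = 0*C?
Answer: -1763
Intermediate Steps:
o(q, C) = 0
-41*(15 + 28) + o(K, 13) = -41*(15 + 28) + 0 = -41*43 + 0 = -1763 + 0 = -1763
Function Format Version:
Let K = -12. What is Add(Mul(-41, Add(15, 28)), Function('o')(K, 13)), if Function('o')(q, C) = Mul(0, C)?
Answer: -1763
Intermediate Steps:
Function('o')(q, C) = 0
Add(Mul(-41, Add(15, 28)), Function('o')(K, 13)) = Add(Mul(-41, Add(15, 28)), 0) = Add(Mul(-41, 43), 0) = Add(-1763, 0) = -1763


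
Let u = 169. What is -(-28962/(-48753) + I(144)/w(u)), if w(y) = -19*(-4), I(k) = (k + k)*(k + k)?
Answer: -112388054/102923 ≈ -1092.0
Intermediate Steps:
I(k) = 4*k**2 (I(k) = (2*k)*(2*k) = 4*k**2)
w(y) = 76
-(-28962/(-48753) + I(144)/w(u)) = -(-28962/(-48753) + (4*144**2)/76) = -(-28962*(-1/48753) + (4*20736)*(1/76)) = -(3218/5417 + 82944*(1/76)) = -(3218/5417 + 20736/19) = -1*112388054/102923 = -112388054/102923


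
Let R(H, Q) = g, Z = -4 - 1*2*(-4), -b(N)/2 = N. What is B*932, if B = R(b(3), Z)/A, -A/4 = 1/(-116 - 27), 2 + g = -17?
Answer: -633061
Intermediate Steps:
b(N) = -2*N
Z = 4 (Z = -4 - 2*(-4) = -4 + 8 = 4)
g = -19 (g = -2 - 17 = -19)
R(H, Q) = -19
A = 4/143 (A = -4/(-116 - 27) = -4/(-143) = -4*(-1/143) = 4/143 ≈ 0.027972)
B = -2717/4 (B = -19/4/143 = -19*143/4 = -2717/4 ≈ -679.25)
B*932 = -2717/4*932 = -633061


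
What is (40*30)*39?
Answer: 46800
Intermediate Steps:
(40*30)*39 = 1200*39 = 46800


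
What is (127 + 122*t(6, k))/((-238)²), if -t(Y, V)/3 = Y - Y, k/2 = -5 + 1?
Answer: 127/56644 ≈ 0.0022421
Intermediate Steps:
k = -8 (k = 2*(-5 + 1) = 2*(-4) = -8)
t(Y, V) = 0 (t(Y, V) = -3*(Y - Y) = -3*0 = 0)
(127 + 122*t(6, k))/((-238)²) = (127 + 122*0)/((-238)²) = (127 + 0)/56644 = 127*(1/56644) = 127/56644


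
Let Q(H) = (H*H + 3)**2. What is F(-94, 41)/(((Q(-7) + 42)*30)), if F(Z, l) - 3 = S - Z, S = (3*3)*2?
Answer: 23/16476 ≈ 0.0013960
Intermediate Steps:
S = 18 (S = 9*2 = 18)
Q(H) = (3 + H**2)**2 (Q(H) = (H**2 + 3)**2 = (3 + H**2)**2)
F(Z, l) = 21 - Z (F(Z, l) = 3 + (18 - Z) = 21 - Z)
F(-94, 41)/(((Q(-7) + 42)*30)) = (21 - 1*(-94))/((((3 + (-7)**2)**2 + 42)*30)) = (21 + 94)/((((3 + 49)**2 + 42)*30)) = 115/(((52**2 + 42)*30)) = 115/(((2704 + 42)*30)) = 115/((2746*30)) = 115/82380 = 115*(1/82380) = 23/16476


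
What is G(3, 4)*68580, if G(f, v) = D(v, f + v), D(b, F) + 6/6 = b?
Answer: 205740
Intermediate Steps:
D(b, F) = -1 + b
G(f, v) = -1 + v
G(3, 4)*68580 = (-1 + 4)*68580 = 3*68580 = 205740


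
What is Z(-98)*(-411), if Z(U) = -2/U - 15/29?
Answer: 290166/1421 ≈ 204.20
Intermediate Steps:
Z(U) = -15/29 - 2/U (Z(U) = -2/U - 15*1/29 = -2/U - 15/29 = -15/29 - 2/U)
Z(-98)*(-411) = (-15/29 - 2/(-98))*(-411) = (-15/29 - 2*(-1/98))*(-411) = (-15/29 + 1/49)*(-411) = -706/1421*(-411) = 290166/1421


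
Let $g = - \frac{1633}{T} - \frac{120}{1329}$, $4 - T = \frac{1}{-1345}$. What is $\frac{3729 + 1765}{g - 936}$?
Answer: $- \frac{13096503802}{3204434683} \approx -4.087$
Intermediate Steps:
$T = \frac{5381}{1345}$ ($T = 4 - \frac{1}{-1345} = 4 - - \frac{1}{1345} = 4 + \frac{1}{1345} = \frac{5381}{1345} \approx 4.0007$)
$g = - \frac{973213795}{2383783}$ ($g = - \frac{1633}{\frac{5381}{1345}} - \frac{120}{1329} = \left(-1633\right) \frac{1345}{5381} - \frac{40}{443} = - \frac{2196385}{5381} - \frac{40}{443} = - \frac{973213795}{2383783} \approx -408.26$)
$\frac{3729 + 1765}{g - 936} = \frac{3729 + 1765}{- \frac{973213795}{2383783} - 936} = \frac{5494}{- \frac{3204434683}{2383783}} = 5494 \left(- \frac{2383783}{3204434683}\right) = - \frac{13096503802}{3204434683}$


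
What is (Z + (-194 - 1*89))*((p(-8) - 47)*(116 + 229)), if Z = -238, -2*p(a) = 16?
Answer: 9885975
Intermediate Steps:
p(a) = -8 (p(a) = -½*16 = -8)
(Z + (-194 - 1*89))*((p(-8) - 47)*(116 + 229)) = (-238 + (-194 - 1*89))*((-8 - 47)*(116 + 229)) = (-238 + (-194 - 89))*(-55*345) = (-238 - 283)*(-18975) = -521*(-18975) = 9885975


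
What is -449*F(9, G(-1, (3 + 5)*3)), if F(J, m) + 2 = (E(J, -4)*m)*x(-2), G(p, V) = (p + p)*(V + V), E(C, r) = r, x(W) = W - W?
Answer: 898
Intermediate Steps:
x(W) = 0
G(p, V) = 4*V*p (G(p, V) = (2*p)*(2*V) = 4*V*p)
F(J, m) = -2 (F(J, m) = -2 - 4*m*0 = -2 + 0 = -2)
-449*F(9, G(-1, (3 + 5)*3)) = -449*(-2) = 898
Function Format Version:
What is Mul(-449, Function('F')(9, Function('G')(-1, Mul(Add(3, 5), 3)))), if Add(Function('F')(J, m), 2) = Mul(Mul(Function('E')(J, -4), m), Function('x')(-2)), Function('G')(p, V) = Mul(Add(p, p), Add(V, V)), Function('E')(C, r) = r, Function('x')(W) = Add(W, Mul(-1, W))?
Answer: 898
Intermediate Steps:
Function('x')(W) = 0
Function('G')(p, V) = Mul(4, V, p) (Function('G')(p, V) = Mul(Mul(2, p), Mul(2, V)) = Mul(4, V, p))
Function('F')(J, m) = -2 (Function('F')(J, m) = Add(-2, Mul(Mul(-4, m), 0)) = Add(-2, 0) = -2)
Mul(-449, Function('F')(9, Function('G')(-1, Mul(Add(3, 5), 3)))) = Mul(-449, -2) = 898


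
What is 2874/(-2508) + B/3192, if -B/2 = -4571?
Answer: 4309/2508 ≈ 1.7181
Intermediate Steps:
B = 9142 (B = -2*(-4571) = 9142)
2874/(-2508) + B/3192 = 2874/(-2508) + 9142/3192 = 2874*(-1/2508) + 9142*(1/3192) = -479/418 + 653/228 = 4309/2508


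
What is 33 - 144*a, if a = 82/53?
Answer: -10059/53 ≈ -189.79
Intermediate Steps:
a = 82/53 (a = 82*(1/53) = 82/53 ≈ 1.5472)
33 - 144*a = 33 - 144*82/53 = 33 - 11808/53 = -10059/53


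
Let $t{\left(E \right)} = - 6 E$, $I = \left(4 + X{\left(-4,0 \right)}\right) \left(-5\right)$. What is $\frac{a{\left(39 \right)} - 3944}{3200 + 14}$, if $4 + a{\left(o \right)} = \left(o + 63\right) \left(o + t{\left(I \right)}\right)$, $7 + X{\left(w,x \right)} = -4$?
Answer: $- \frac{10695}{1607} \approx -6.6553$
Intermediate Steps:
$X{\left(w,x \right)} = -11$ ($X{\left(w,x \right)} = -7 - 4 = -11$)
$I = 35$ ($I = \left(4 - 11\right) \left(-5\right) = \left(-7\right) \left(-5\right) = 35$)
$a{\left(o \right)} = -4 + \left(-210 + o\right) \left(63 + o\right)$ ($a{\left(o \right)} = -4 + \left(o + 63\right) \left(o - 210\right) = -4 + \left(63 + o\right) \left(o - 210\right) = -4 + \left(63 + o\right) \left(-210 + o\right) = -4 + \left(-210 + o\right) \left(63 + o\right)$)
$\frac{a{\left(39 \right)} - 3944}{3200 + 14} = \frac{\left(-13234 + 39^{2} - 5733\right) - 3944}{3200 + 14} = \frac{\left(-13234 + 1521 - 5733\right) - 3944}{3214} = \left(-17446 - 3944\right) \frac{1}{3214} = \left(-21390\right) \frac{1}{3214} = - \frac{10695}{1607}$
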